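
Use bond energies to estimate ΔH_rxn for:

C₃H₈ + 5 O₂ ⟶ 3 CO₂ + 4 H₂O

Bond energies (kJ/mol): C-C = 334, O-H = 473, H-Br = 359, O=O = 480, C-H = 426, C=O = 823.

Bonds broken (reactants):
  C-C: 2 × 334 = 668
  C-H: 8 × 426 = 3408
  O=O: 5 × 480 = 2400
  Σ(broken) = 6476 kJ
Bonds formed (products):
  C=O: 6 × 823 = 4938
  O-H: 8 × 473 = 3784
  Σ(formed) = 8722 kJ
ΔH = Σ(broken) − Σ(formed) = 6476 − 8722 = −2246 kJ

ΔH ≈ −2246 kJ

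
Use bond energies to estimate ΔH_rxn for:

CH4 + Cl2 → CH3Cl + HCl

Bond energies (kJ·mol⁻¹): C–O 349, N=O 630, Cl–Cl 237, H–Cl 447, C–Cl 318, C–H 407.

ΔH ≈ −121 kJ

Bonds broken (reactants):
  C–H: 4 × 407 = 1628
  Cl–Cl: 1 × 237 = 237
  Σ(broken) = 1865 kJ
Bonds formed (products):
  C–Cl: 1 × 318 = 318
  C–H: 3 × 407 = 1221
  H–Cl: 1 × 447 = 447
  Σ(formed) = 1986 kJ
ΔH = Σ(broken) − Σ(formed) = 1865 − 1986 = −121 kJ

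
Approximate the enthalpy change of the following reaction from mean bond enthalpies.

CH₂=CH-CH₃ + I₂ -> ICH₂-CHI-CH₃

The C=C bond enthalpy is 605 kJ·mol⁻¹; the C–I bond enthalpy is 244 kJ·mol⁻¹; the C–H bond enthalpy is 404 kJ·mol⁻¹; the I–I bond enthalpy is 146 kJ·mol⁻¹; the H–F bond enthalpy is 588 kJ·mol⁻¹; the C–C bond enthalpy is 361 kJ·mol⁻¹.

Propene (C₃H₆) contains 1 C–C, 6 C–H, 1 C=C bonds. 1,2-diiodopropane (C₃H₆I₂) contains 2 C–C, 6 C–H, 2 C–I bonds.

ΔH ≈ −98 kJ

Bonds broken (reactants):
  C–C: 1 × 361 = 361
  C–H: 6 × 404 = 2424
  C=C: 1 × 605 = 605
  I–I: 1 × 146 = 146
  Σ(broken) = 3536 kJ
Bonds formed (products):
  C–C: 2 × 361 = 722
  C–H: 6 × 404 = 2424
  C–I: 2 × 244 = 488
  Σ(formed) = 3634 kJ
ΔH = Σ(broken) − Σ(formed) = 3536 − 3634 = −98 kJ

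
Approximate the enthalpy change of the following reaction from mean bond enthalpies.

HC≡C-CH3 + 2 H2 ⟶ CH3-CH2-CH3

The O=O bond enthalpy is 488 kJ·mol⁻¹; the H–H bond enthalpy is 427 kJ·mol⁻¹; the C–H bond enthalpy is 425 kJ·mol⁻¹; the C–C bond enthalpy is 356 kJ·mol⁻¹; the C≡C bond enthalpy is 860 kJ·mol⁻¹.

Bonds broken (reactants):
  C≡C: 1 × 860 = 860
  C–C: 1 × 356 = 356
  C–H: 4 × 425 = 1700
  H–H: 2 × 427 = 854
  Σ(broken) = 3770 kJ
Bonds formed (products):
  C–C: 2 × 356 = 712
  C–H: 8 × 425 = 3400
  Σ(formed) = 4112 kJ
ΔH = Σ(broken) − Σ(formed) = 3770 − 4112 = −342 kJ

ΔH ≈ −342 kJ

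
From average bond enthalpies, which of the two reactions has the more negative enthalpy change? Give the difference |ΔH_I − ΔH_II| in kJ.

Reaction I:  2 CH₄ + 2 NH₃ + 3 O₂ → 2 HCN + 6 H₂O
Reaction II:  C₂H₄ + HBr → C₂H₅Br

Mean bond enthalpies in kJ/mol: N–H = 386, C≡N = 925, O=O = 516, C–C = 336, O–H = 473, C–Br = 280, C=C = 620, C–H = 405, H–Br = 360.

Reaction I, by 1191 kJ

Reaction I:
  Bonds broken (reactants):
    C–H: 8 × 405 = 3240
    N–H: 6 × 386 = 2316
    O=O: 3 × 516 = 1548
    Σ(broken) = 7104 kJ
  Bonds formed (products):
    C≡N: 2 × 925 = 1850
    C–H: 2 × 405 = 810
    O–H: 12 × 473 = 5676
    Σ(formed) = 8336 kJ
  ΔH_I = 7104 − 8336 = −1232 kJ
Reaction II:
  Bonds broken (reactants):
    C–H: 4 × 405 = 1620
    C=C: 1 × 620 = 620
    H–Br: 1 × 360 = 360
    Σ(broken) = 2600 kJ
  Bonds formed (products):
    C–Br: 1 × 280 = 280
    C–C: 1 × 336 = 336
    C–H: 5 × 405 = 2025
    Σ(formed) = 2641 kJ
  ΔH_II = 2600 − 2641 = −41 kJ
ΔH_I − ΔH_II = −1191 kJ, so reaction I has the more negative ΔH; |ΔH_I − ΔH_II| = 1191 kJ.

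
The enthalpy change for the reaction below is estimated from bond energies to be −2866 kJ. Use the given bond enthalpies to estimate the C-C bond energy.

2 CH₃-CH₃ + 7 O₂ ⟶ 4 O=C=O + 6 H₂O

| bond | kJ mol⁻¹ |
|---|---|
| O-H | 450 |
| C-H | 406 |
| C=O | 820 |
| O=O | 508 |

Let D be the C-C bond energy.
Σ(broken) = 2×D + 12×406 + 7×508 = 8428 + 2D
Σ(formed) = 8×820 + 12×450 = 11960
ΔH = Σ(broken) − Σ(formed) = (8428 + 2D) − (11960) = −3532 + 2D
Setting this equal to −2866 kJ gives 2D = 666, so D = 333 kJ/mol.

D(C-C) ≈ 333 kJ/mol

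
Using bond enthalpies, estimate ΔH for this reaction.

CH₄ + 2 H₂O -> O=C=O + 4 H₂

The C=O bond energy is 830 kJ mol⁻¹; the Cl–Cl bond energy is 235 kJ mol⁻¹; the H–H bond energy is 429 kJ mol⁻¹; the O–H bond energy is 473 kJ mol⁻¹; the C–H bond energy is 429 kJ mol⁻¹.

ΔH ≈ +232 kJ

Bonds broken (reactants):
  C–H: 4 × 429 = 1716
  O–H: 4 × 473 = 1892
  Σ(broken) = 3608 kJ
Bonds formed (products):
  C=O: 2 × 830 = 1660
  H–H: 4 × 429 = 1716
  Σ(formed) = 3376 kJ
ΔH = Σ(broken) − Σ(formed) = 3608 − 3376 = +232 kJ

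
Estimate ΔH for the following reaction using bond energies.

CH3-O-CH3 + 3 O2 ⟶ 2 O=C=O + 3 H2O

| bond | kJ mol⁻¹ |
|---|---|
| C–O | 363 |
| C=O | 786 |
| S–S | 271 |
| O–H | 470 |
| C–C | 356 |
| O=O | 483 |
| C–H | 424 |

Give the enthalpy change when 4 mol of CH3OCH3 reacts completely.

Bonds broken (reactants):
  C–H: 6 × 424 = 2544
  C–O: 2 × 363 = 726
  O=O: 3 × 483 = 1449
  Σ(broken) = 4719 kJ
Bonds formed (products):
  C=O: 4 × 786 = 3144
  O–H: 6 × 470 = 2820
  Σ(formed) = 5964 kJ
ΔH = Σ(broken) − Σ(formed) = 4719 − 5964 = −1245 kJ
For 4× the reaction as written: 4 × (−1245) = −4980 kJ

ΔH = −4980 kJ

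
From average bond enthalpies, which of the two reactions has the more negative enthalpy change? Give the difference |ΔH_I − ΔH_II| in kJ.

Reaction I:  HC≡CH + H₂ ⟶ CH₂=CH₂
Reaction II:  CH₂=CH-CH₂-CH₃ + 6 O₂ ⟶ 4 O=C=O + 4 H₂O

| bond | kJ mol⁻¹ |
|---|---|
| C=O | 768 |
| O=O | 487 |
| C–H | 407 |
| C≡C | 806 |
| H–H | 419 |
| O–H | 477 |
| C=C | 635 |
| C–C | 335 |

Reaction I:
  Bonds broken (reactants):
    C≡C: 1 × 806 = 806
    C–H: 2 × 407 = 814
    H–H: 1 × 419 = 419
    Σ(broken) = 2039 kJ
  Bonds formed (products):
    C–H: 4 × 407 = 1628
    C=C: 1 × 635 = 635
    Σ(formed) = 2263 kJ
  ΔH_I = 2039 − 2263 = −224 kJ
Reaction II:
  Bonds broken (reactants):
    C–C: 2 × 335 = 670
    C–H: 8 × 407 = 3256
    C=C: 1 × 635 = 635
    O=O: 6 × 487 = 2922
    Σ(broken) = 7483 kJ
  Bonds formed (products):
    C=O: 8 × 768 = 6144
    O–H: 8 × 477 = 3816
    Σ(formed) = 9960 kJ
  ΔH_II = 7483 − 9960 = −2477 kJ
ΔH_I − ΔH_II = +2253 kJ, so reaction II has the more negative ΔH; |ΔH_I − ΔH_II| = 2253 kJ.

Reaction II, by 2253 kJ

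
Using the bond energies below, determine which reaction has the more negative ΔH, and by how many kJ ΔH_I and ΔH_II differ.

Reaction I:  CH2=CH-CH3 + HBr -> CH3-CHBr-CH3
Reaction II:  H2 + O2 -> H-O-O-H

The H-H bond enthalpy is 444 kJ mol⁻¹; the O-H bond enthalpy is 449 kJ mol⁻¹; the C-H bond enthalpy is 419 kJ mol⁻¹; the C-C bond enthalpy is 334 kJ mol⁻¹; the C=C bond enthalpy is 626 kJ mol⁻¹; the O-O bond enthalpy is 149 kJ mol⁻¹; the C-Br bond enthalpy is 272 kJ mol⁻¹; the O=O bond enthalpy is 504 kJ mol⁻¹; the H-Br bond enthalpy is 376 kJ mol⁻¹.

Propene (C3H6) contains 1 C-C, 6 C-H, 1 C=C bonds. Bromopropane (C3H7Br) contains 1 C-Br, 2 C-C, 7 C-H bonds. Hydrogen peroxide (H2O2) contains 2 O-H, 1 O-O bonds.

Reaction I:
  Bonds broken (reactants):
    C-C: 1 × 334 = 334
    C-H: 6 × 419 = 2514
    C=C: 1 × 626 = 626
    H-Br: 1 × 376 = 376
    Σ(broken) = 3850 kJ
  Bonds formed (products):
    C-Br: 1 × 272 = 272
    C-C: 2 × 334 = 668
    C-H: 7 × 419 = 2933
    Σ(formed) = 3873 kJ
  ΔH_I = 3850 − 3873 = −23 kJ
Reaction II:
  Bonds broken (reactants):
    H-H: 1 × 444 = 444
    O=O: 1 × 504 = 504
    Σ(broken) = 948 kJ
  Bonds formed (products):
    O-H: 2 × 449 = 898
    O-O: 1 × 149 = 149
    Σ(formed) = 1047 kJ
  ΔH_II = 948 − 1047 = −99 kJ
ΔH_I − ΔH_II = +76 kJ, so reaction II has the more negative ΔH; |ΔH_I − ΔH_II| = 76 kJ.

Reaction II, by 76 kJ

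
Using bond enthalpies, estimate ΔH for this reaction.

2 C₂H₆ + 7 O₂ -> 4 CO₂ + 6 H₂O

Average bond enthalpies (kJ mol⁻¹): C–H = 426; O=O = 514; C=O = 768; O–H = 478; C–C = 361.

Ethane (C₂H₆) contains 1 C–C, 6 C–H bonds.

Bonds broken (reactants):
  C–C: 2 × 361 = 722
  C–H: 12 × 426 = 5112
  O=O: 7 × 514 = 3598
  Σ(broken) = 9432 kJ
Bonds formed (products):
  C=O: 8 × 768 = 6144
  O–H: 12 × 478 = 5736
  Σ(formed) = 11880 kJ
ΔH = Σ(broken) − Σ(formed) = 9432 − 11880 = −2448 kJ

ΔH ≈ −2448 kJ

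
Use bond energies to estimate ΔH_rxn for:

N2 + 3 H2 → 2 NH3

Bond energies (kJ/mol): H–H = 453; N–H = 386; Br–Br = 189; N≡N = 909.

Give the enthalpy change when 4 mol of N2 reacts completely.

ΔH = −192 kJ

Bonds broken (reactants):
  H–H: 3 × 453 = 1359
  N≡N: 1 × 909 = 909
  Σ(broken) = 2268 kJ
Bonds formed (products):
  N–H: 6 × 386 = 2316
  Σ(formed) = 2316 kJ
ΔH = Σ(broken) − Σ(formed) = 2268 − 2316 = −48 kJ
For 4× the reaction as written: 4 × (−48) = −192 kJ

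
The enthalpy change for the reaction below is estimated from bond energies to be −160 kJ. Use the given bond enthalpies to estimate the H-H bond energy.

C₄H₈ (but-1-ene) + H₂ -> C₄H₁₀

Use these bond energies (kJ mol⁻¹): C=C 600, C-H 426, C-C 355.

D(H-H) ≈ 447 kJ/mol

Let D be the H-H bond energy.
Σ(broken) = 2×355 + 8×426 + 1×600 + 1×D = 4718 + D
Σ(formed) = 3×355 + 10×426 = 5325
ΔH = Σ(broken) − Σ(formed) = (4718 + D) − (5325) = −607 + D
Setting this equal to −160 kJ gives D = 447 kJ/mol.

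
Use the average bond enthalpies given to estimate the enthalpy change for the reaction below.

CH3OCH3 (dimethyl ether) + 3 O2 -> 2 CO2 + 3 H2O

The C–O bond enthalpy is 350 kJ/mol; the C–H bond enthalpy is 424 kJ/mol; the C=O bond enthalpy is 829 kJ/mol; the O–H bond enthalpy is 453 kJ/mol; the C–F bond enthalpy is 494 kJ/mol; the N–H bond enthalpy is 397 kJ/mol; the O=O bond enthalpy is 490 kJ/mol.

ΔH ≈ −1320 kJ

Bonds broken (reactants):
  C–H: 6 × 424 = 2544
  C–O: 2 × 350 = 700
  O=O: 3 × 490 = 1470
  Σ(broken) = 4714 kJ
Bonds formed (products):
  C=O: 4 × 829 = 3316
  O–H: 6 × 453 = 2718
  Σ(formed) = 6034 kJ
ΔH = Σ(broken) − Σ(formed) = 4714 − 6034 = −1320 kJ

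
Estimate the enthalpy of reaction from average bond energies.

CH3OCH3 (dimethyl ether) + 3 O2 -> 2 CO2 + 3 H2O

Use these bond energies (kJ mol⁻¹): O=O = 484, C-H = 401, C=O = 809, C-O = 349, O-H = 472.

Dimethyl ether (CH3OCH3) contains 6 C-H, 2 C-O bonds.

ΔH ≈ −1512 kJ

Bonds broken (reactants):
  C-H: 6 × 401 = 2406
  C-O: 2 × 349 = 698
  O=O: 3 × 484 = 1452
  Σ(broken) = 4556 kJ
Bonds formed (products):
  C=O: 4 × 809 = 3236
  O-H: 6 × 472 = 2832
  Σ(formed) = 6068 kJ
ΔH = Σ(broken) − Σ(formed) = 4556 − 6068 = −1512 kJ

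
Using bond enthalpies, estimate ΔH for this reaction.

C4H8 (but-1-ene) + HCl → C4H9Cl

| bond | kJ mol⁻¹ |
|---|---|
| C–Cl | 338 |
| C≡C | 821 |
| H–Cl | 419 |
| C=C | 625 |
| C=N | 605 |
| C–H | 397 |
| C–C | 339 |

ΔH ≈ −30 kJ

Bonds broken (reactants):
  C–C: 2 × 339 = 678
  C–H: 8 × 397 = 3176
  C=C: 1 × 625 = 625
  H–Cl: 1 × 419 = 419
  Σ(broken) = 4898 kJ
Bonds formed (products):
  C–C: 3 × 339 = 1017
  C–Cl: 1 × 338 = 338
  C–H: 9 × 397 = 3573
  Σ(formed) = 4928 kJ
ΔH = Σ(broken) − Σ(formed) = 4898 − 4928 = −30 kJ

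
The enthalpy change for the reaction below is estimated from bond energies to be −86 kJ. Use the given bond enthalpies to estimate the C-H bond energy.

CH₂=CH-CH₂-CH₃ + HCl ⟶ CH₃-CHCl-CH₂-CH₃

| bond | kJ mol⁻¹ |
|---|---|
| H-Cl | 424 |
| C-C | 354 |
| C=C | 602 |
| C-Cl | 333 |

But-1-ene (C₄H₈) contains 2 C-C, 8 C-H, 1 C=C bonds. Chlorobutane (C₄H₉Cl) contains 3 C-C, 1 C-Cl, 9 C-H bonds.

D(C-H) ≈ 425 kJ/mol

Let D be the C-H bond energy.
Σ(broken) = 2×354 + 8×D + 1×602 + 1×424 = 1734 + 8D
Σ(formed) = 3×354 + 1×333 + 9×D = 1395 + 9D
ΔH = Σ(broken) − Σ(formed) = (1734 + 8D) − (1395 + 9D) = +339 − D
Setting this equal to −86 kJ gives D = 425 kJ/mol.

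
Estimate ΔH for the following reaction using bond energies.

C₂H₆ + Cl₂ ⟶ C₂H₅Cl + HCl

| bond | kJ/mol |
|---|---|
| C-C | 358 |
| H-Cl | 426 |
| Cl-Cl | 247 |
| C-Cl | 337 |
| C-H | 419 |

ΔH ≈ −97 kJ

Bonds broken (reactants):
  C-C: 1 × 358 = 358
  C-H: 6 × 419 = 2514
  Cl-Cl: 1 × 247 = 247
  Σ(broken) = 3119 kJ
Bonds formed (products):
  C-C: 1 × 358 = 358
  C-Cl: 1 × 337 = 337
  C-H: 5 × 419 = 2095
  H-Cl: 1 × 426 = 426
  Σ(formed) = 3216 kJ
ΔH = Σ(broken) − Σ(formed) = 3119 − 3216 = −97 kJ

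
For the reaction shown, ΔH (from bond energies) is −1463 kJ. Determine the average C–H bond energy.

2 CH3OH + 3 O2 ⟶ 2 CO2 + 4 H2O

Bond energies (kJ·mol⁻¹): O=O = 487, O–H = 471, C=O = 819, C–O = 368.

D(C–H) ≈ 407 kJ/mol

Let D be the C–H bond energy.
Σ(broken) = 6×D + 2×368 + 2×471 + 3×487 = 3139 + 6D
Σ(formed) = 4×819 + 8×471 = 7044
ΔH = Σ(broken) − Σ(formed) = (3139 + 6D) − (7044) = −3905 + 6D
Setting this equal to −1463 kJ gives 6D = 2442, so D = 407 kJ/mol.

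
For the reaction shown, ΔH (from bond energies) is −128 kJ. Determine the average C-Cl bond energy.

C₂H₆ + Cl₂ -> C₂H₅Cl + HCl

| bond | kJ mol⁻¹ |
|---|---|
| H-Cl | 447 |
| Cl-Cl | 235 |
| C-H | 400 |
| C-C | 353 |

Let D be the C-Cl bond energy.
Σ(broken) = 1×353 + 6×400 + 1×235 = 2988
Σ(formed) = 1×353 + 1×D + 5×400 + 1×447 = 2800 + D
ΔH = Σ(broken) − Σ(formed) = (2988) − (2800 + D) = +188 − D
Setting this equal to −128 kJ gives D = 316 kJ/mol.

D(C-Cl) ≈ 316 kJ/mol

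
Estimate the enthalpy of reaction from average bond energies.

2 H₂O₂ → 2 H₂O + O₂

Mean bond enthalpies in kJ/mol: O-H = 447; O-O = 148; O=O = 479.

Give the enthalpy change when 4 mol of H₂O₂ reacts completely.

ΔH = −366 kJ

Bonds broken (reactants):
  O-H: 4 × 447 = 1788
  O-O: 2 × 148 = 296
  Σ(broken) = 2084 kJ
Bonds formed (products):
  O-H: 4 × 447 = 1788
  O=O: 1 × 479 = 479
  Σ(formed) = 2267 kJ
ΔH = Σ(broken) − Σ(formed) = 2084 − 2267 = −183 kJ
For 2× the reaction as written: 2 × (−183) = −366 kJ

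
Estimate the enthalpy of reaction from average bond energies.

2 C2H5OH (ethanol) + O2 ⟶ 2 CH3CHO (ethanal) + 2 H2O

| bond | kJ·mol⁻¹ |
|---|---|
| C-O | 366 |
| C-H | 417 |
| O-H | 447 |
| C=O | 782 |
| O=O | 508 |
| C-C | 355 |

Bonds broken (reactants):
  C-C: 2 × 355 = 710
  C-H: 10 × 417 = 4170
  C-O: 2 × 366 = 732
  O-H: 2 × 447 = 894
  O=O: 1 × 508 = 508
  Σ(broken) = 7014 kJ
Bonds formed (products):
  C-C: 2 × 355 = 710
  C-H: 8 × 417 = 3336
  C=O: 2 × 782 = 1564
  O-H: 4 × 447 = 1788
  Σ(formed) = 7398 kJ
ΔH = Σ(broken) − Σ(formed) = 7014 − 7398 = −384 kJ

ΔH ≈ −384 kJ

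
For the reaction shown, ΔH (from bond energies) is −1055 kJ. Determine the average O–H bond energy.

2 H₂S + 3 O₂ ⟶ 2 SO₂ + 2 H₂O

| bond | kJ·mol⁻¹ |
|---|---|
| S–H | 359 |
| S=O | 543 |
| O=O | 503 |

Let D be the O–H bond energy.
Σ(broken) = 3×503 + 4×359 = 2945
Σ(formed) = 4×D + 4×543 = 2172 + 4D
ΔH = Σ(broken) − Σ(formed) = (2945) − (2172 + 4D) = +773 − 4D
Setting this equal to −1055 kJ gives 4D = 1828, so D = 457 kJ/mol.

D(O–H) ≈ 457 kJ/mol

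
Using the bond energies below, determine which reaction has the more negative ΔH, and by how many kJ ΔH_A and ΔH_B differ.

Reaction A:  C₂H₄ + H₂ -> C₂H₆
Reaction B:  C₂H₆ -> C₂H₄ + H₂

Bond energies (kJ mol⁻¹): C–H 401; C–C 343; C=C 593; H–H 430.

Reaction A:
  Bonds broken (reactants):
    C–H: 4 × 401 = 1604
    C=C: 1 × 593 = 593
    H–H: 1 × 430 = 430
    Σ(broken) = 2627 kJ
  Bonds formed (products):
    C–C: 1 × 343 = 343
    C–H: 6 × 401 = 2406
    Σ(formed) = 2749 kJ
  ΔH_A = 2627 − 2749 = −122 kJ
Reaction B:
  Bonds broken (reactants):
    C–C: 1 × 343 = 343
    C–H: 6 × 401 = 2406
    Σ(broken) = 2749 kJ
  Bonds formed (products):
    C–H: 4 × 401 = 1604
    C=C: 1 × 593 = 593
    H–H: 1 × 430 = 430
    Σ(formed) = 2627 kJ
  ΔH_B = 2749 − 2627 = +122 kJ
ΔH_A − ΔH_B = −244 kJ, so reaction A has the more negative ΔH; |ΔH_A − ΔH_B| = 244 kJ.

Reaction A, by 244 kJ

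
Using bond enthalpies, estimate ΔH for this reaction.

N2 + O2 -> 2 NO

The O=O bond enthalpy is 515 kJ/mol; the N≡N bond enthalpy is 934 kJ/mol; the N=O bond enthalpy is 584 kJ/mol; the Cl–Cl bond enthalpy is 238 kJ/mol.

Bonds broken (reactants):
  N≡N: 1 × 934 = 934
  O=O: 1 × 515 = 515
  Σ(broken) = 1449 kJ
Bonds formed (products):
  N=O: 2 × 584 = 1168
  Σ(formed) = 1168 kJ
ΔH = Σ(broken) − Σ(formed) = 1449 − 1168 = +281 kJ

ΔH ≈ +281 kJ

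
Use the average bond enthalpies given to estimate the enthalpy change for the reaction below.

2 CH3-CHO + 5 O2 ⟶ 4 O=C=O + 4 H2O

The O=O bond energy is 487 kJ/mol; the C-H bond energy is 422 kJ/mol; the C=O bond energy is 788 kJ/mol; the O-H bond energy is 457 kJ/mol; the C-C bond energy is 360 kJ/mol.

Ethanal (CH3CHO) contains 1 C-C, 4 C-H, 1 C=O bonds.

ΔH ≈ −1853 kJ

Bonds broken (reactants):
  C-C: 2 × 360 = 720
  C-H: 8 × 422 = 3376
  C=O: 2 × 788 = 1576
  O=O: 5 × 487 = 2435
  Σ(broken) = 8107 kJ
Bonds formed (products):
  C=O: 8 × 788 = 6304
  O-H: 8 × 457 = 3656
  Σ(formed) = 9960 kJ
ΔH = Σ(broken) − Σ(formed) = 8107 − 9960 = −1853 kJ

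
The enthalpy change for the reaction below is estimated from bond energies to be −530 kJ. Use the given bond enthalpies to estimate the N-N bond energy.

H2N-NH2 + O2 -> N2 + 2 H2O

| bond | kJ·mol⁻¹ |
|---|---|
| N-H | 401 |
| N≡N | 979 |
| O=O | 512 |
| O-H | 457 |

D(N-N) ≈ 161 kJ/mol

Let D be the N-N bond energy.
Σ(broken) = 4×401 + 1×D + 1×512 = 2116 + D
Σ(formed) = 1×979 + 4×457 = 2807
ΔH = Σ(broken) − Σ(formed) = (2116 + D) − (2807) = −691 + D
Setting this equal to −530 kJ gives D = 161 kJ/mol.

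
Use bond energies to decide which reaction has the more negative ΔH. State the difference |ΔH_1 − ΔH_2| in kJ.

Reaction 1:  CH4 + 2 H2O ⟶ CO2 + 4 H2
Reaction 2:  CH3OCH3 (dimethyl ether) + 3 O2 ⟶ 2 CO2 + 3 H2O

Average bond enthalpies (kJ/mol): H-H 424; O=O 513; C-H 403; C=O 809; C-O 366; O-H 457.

Reaction 2, by 1415 kJ

Reaction 1:
  Bonds broken (reactants):
    C-H: 4 × 403 = 1612
    O-H: 4 × 457 = 1828
    Σ(broken) = 3440 kJ
  Bonds formed (products):
    C=O: 2 × 809 = 1618
    H-H: 4 × 424 = 1696
    Σ(formed) = 3314 kJ
  ΔH_1 = 3440 − 3314 = +126 kJ
Reaction 2:
  Bonds broken (reactants):
    C-H: 6 × 403 = 2418
    C-O: 2 × 366 = 732
    O=O: 3 × 513 = 1539
    Σ(broken) = 4689 kJ
  Bonds formed (products):
    C=O: 4 × 809 = 3236
    O-H: 6 × 457 = 2742
    Σ(formed) = 5978 kJ
  ΔH_2 = 4689 − 5978 = −1289 kJ
ΔH_1 − ΔH_2 = +1415 kJ, so reaction 2 has the more negative ΔH; |ΔH_1 − ΔH_2| = 1415 kJ.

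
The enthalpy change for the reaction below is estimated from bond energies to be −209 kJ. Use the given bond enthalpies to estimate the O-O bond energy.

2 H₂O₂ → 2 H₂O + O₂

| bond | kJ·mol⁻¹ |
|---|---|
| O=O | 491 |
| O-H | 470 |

D(O-O) ≈ 141 kJ/mol

Let D be the O-O bond energy.
Σ(broken) = 4×470 + 2×D = 1880 + 2D
Σ(formed) = 4×470 + 1×491 = 2371
ΔH = Σ(broken) − Σ(formed) = (1880 + 2D) − (2371) = −491 + 2D
Setting this equal to −209 kJ gives 2D = 282, so D = 141 kJ/mol.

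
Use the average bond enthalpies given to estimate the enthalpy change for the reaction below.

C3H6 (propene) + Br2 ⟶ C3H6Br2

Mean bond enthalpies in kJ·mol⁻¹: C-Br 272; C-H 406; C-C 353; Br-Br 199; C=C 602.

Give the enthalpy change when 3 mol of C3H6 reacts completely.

ΔH = −288 kJ

Bonds broken (reactants):
  Br-Br: 1 × 199 = 199
  C-C: 1 × 353 = 353
  C-H: 6 × 406 = 2436
  C=C: 1 × 602 = 602
  Σ(broken) = 3590 kJ
Bonds formed (products):
  C-Br: 2 × 272 = 544
  C-C: 2 × 353 = 706
  C-H: 6 × 406 = 2436
  Σ(formed) = 3686 kJ
ΔH = Σ(broken) − Σ(formed) = 3590 − 3686 = −96 kJ
For 3× the reaction as written: 3 × (−96) = −288 kJ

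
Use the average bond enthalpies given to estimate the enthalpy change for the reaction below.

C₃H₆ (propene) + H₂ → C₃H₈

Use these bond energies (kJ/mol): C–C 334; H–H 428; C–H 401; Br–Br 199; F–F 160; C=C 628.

ΔH ≈ −80 kJ

Bonds broken (reactants):
  C–C: 1 × 334 = 334
  C–H: 6 × 401 = 2406
  C=C: 1 × 628 = 628
  H–H: 1 × 428 = 428
  Σ(broken) = 3796 kJ
Bonds formed (products):
  C–C: 2 × 334 = 668
  C–H: 8 × 401 = 3208
  Σ(formed) = 3876 kJ
ΔH = Σ(broken) − Σ(formed) = 3796 − 3876 = −80 kJ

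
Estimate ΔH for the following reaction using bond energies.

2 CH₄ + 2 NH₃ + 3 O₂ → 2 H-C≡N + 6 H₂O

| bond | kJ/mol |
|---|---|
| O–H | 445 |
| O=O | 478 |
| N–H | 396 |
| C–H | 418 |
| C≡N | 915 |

ΔH ≈ −852 kJ

Bonds broken (reactants):
  C–H: 8 × 418 = 3344
  N–H: 6 × 396 = 2376
  O=O: 3 × 478 = 1434
  Σ(broken) = 7154 kJ
Bonds formed (products):
  C≡N: 2 × 915 = 1830
  C–H: 2 × 418 = 836
  O–H: 12 × 445 = 5340
  Σ(formed) = 8006 kJ
ΔH = Σ(broken) − Σ(formed) = 7154 − 8006 = −852 kJ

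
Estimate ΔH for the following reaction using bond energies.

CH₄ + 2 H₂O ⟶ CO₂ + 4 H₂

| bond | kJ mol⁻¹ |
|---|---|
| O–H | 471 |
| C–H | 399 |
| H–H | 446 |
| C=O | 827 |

ΔH ≈ +42 kJ

Bonds broken (reactants):
  C–H: 4 × 399 = 1596
  O–H: 4 × 471 = 1884
  Σ(broken) = 3480 kJ
Bonds formed (products):
  C=O: 2 × 827 = 1654
  H–H: 4 × 446 = 1784
  Σ(formed) = 3438 kJ
ΔH = Σ(broken) − Σ(formed) = 3480 − 3438 = +42 kJ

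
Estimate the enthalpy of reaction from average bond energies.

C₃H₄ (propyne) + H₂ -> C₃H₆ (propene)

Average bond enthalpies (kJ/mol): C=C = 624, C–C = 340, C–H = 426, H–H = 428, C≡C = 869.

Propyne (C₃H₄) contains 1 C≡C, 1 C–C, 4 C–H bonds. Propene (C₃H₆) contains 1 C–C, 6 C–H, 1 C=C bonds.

ΔH ≈ −179 kJ

Bonds broken (reactants):
  C≡C: 1 × 869 = 869
  C–C: 1 × 340 = 340
  C–H: 4 × 426 = 1704
  H–H: 1 × 428 = 428
  Σ(broken) = 3341 kJ
Bonds formed (products):
  C–C: 1 × 340 = 340
  C–H: 6 × 426 = 2556
  C=C: 1 × 624 = 624
  Σ(formed) = 3520 kJ
ΔH = Σ(broken) − Σ(formed) = 3341 − 3520 = −179 kJ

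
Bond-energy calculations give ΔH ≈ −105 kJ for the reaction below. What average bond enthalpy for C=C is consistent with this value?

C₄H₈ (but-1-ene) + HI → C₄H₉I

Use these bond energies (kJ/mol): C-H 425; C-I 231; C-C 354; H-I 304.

Let D be the C=C bond energy.
Σ(broken) = 2×354 + 8×425 + 1×D + 1×304 = 4412 + D
Σ(formed) = 3×354 + 9×425 + 1×231 = 5118
ΔH = Σ(broken) − Σ(formed) = (4412 + D) − (5118) = −706 + D
Setting this equal to −105 kJ gives D = 601 kJ/mol.

D(C=C) ≈ 601 kJ/mol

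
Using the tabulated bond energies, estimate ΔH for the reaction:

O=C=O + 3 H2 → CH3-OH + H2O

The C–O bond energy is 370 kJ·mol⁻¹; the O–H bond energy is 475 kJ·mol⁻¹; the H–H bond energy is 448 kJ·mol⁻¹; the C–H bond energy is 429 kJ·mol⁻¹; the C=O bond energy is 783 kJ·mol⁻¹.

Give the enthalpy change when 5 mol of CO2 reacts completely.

Bonds broken (reactants):
  C=O: 2 × 783 = 1566
  H–H: 3 × 448 = 1344
  Σ(broken) = 2910 kJ
Bonds formed (products):
  C–H: 3 × 429 = 1287
  C–O: 1 × 370 = 370
  O–H: 3 × 475 = 1425
  Σ(formed) = 3082 kJ
ΔH = Σ(broken) − Σ(formed) = 2910 − 3082 = −172 kJ
For 5× the reaction as written: 5 × (−172) = −860 kJ

ΔH = −860 kJ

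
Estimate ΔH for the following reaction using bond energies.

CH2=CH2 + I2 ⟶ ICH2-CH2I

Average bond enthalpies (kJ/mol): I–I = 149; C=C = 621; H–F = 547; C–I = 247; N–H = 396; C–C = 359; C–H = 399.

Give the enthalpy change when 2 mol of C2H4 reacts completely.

Bonds broken (reactants):
  C–H: 4 × 399 = 1596
  C=C: 1 × 621 = 621
  I–I: 1 × 149 = 149
  Σ(broken) = 2366 kJ
Bonds formed (products):
  C–C: 1 × 359 = 359
  C–H: 4 × 399 = 1596
  C–I: 2 × 247 = 494
  Σ(formed) = 2449 kJ
ΔH = Σ(broken) − Σ(formed) = 2366 − 2449 = −83 kJ
For 2× the reaction as written: 2 × (−83) = −166 kJ

ΔH = −166 kJ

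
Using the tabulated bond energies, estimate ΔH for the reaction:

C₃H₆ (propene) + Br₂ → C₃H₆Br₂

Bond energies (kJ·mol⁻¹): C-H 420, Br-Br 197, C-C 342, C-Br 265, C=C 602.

ΔH ≈ −73 kJ

Bonds broken (reactants):
  Br-Br: 1 × 197 = 197
  C-C: 1 × 342 = 342
  C-H: 6 × 420 = 2520
  C=C: 1 × 602 = 602
  Σ(broken) = 3661 kJ
Bonds formed (products):
  C-Br: 2 × 265 = 530
  C-C: 2 × 342 = 684
  C-H: 6 × 420 = 2520
  Σ(formed) = 3734 kJ
ΔH = Σ(broken) − Σ(formed) = 3661 − 3734 = −73 kJ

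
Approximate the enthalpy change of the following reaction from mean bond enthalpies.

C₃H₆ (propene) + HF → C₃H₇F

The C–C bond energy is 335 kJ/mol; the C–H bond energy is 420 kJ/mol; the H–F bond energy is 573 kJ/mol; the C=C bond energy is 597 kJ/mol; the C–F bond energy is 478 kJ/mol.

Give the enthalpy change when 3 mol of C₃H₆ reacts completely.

ΔH = −189 kJ

Bonds broken (reactants):
  C–C: 1 × 335 = 335
  C–H: 6 × 420 = 2520
  C=C: 1 × 597 = 597
  H–F: 1 × 573 = 573
  Σ(broken) = 4025 kJ
Bonds formed (products):
  C–C: 2 × 335 = 670
  C–F: 1 × 478 = 478
  C–H: 7 × 420 = 2940
  Σ(formed) = 4088 kJ
ΔH = Σ(broken) − Σ(formed) = 4025 − 4088 = −63 kJ
For 3× the reaction as written: 3 × (−63) = −189 kJ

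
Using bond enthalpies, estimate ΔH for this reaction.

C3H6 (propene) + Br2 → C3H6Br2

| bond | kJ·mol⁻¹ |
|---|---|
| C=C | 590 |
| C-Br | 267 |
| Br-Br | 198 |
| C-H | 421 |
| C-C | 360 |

Bonds broken (reactants):
  Br-Br: 1 × 198 = 198
  C-C: 1 × 360 = 360
  C-H: 6 × 421 = 2526
  C=C: 1 × 590 = 590
  Σ(broken) = 3674 kJ
Bonds formed (products):
  C-Br: 2 × 267 = 534
  C-C: 2 × 360 = 720
  C-H: 6 × 421 = 2526
  Σ(formed) = 3780 kJ
ΔH = Σ(broken) − Σ(formed) = 3674 − 3780 = −106 kJ

ΔH ≈ −106 kJ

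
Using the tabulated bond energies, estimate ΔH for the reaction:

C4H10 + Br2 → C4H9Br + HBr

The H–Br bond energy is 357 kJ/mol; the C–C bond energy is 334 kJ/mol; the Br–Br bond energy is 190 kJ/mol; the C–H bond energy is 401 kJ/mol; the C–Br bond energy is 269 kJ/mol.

ΔH ≈ −35 kJ

Bonds broken (reactants):
  Br–Br: 1 × 190 = 190
  C–C: 3 × 334 = 1002
  C–H: 10 × 401 = 4010
  Σ(broken) = 5202 kJ
Bonds formed (products):
  C–Br: 1 × 269 = 269
  C–C: 3 × 334 = 1002
  C–H: 9 × 401 = 3609
  H–Br: 1 × 357 = 357
  Σ(formed) = 5237 kJ
ΔH = Σ(broken) − Σ(formed) = 5202 − 5237 = −35 kJ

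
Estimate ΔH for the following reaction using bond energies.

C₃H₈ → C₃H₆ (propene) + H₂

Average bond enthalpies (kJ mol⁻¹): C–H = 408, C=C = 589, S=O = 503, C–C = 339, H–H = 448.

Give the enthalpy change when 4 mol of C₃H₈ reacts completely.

Bonds broken (reactants):
  C–C: 2 × 339 = 678
  C–H: 8 × 408 = 3264
  Σ(broken) = 3942 kJ
Bonds formed (products):
  C–C: 1 × 339 = 339
  C–H: 6 × 408 = 2448
  C=C: 1 × 589 = 589
  H–H: 1 × 448 = 448
  Σ(formed) = 3824 kJ
ΔH = Σ(broken) − Σ(formed) = 3942 − 3824 = +118 kJ
For 4× the reaction as written: 4 × (+118) = +472 kJ

ΔH = +472 kJ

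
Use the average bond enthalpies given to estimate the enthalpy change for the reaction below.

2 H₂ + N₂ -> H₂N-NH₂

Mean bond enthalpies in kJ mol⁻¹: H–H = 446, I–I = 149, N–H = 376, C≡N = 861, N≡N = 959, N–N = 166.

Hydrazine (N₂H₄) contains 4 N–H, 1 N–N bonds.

ΔH ≈ +181 kJ

Bonds broken (reactants):
  H–H: 2 × 446 = 892
  N≡N: 1 × 959 = 959
  Σ(broken) = 1851 kJ
Bonds formed (products):
  N–H: 4 × 376 = 1504
  N–N: 1 × 166 = 166
  Σ(formed) = 1670 kJ
ΔH = Σ(broken) − Σ(formed) = 1851 − 1670 = +181 kJ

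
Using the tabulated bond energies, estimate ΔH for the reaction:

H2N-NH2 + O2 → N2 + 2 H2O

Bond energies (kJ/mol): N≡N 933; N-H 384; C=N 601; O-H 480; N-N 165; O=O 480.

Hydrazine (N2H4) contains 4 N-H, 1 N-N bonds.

Bonds broken (reactants):
  N-H: 4 × 384 = 1536
  N-N: 1 × 165 = 165
  O=O: 1 × 480 = 480
  Σ(broken) = 2181 kJ
Bonds formed (products):
  N≡N: 1 × 933 = 933
  O-H: 4 × 480 = 1920
  Σ(formed) = 2853 kJ
ΔH = Σ(broken) − Σ(formed) = 2181 − 2853 = −672 kJ

ΔH ≈ −672 kJ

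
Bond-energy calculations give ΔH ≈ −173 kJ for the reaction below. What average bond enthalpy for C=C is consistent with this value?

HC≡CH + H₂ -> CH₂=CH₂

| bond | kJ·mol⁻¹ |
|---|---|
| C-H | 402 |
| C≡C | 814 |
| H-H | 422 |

D(C=C) ≈ 605 kJ/mol

Let D be the C=C bond energy.
Σ(broken) = 1×814 + 2×402 + 1×422 = 2040
Σ(formed) = 4×402 + 1×D = 1608 + D
ΔH = Σ(broken) − Σ(formed) = (2040) − (1608 + D) = +432 − D
Setting this equal to −173 kJ gives D = 605 kJ/mol.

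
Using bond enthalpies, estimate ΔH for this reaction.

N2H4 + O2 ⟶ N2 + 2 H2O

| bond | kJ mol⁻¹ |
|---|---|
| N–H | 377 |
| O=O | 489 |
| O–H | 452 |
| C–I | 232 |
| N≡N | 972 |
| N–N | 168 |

Bonds broken (reactants):
  N–H: 4 × 377 = 1508
  N–N: 1 × 168 = 168
  O=O: 1 × 489 = 489
  Σ(broken) = 2165 kJ
Bonds formed (products):
  N≡N: 1 × 972 = 972
  O–H: 4 × 452 = 1808
  Σ(formed) = 2780 kJ
ΔH = Σ(broken) − Σ(formed) = 2165 − 2780 = −615 kJ

ΔH ≈ −615 kJ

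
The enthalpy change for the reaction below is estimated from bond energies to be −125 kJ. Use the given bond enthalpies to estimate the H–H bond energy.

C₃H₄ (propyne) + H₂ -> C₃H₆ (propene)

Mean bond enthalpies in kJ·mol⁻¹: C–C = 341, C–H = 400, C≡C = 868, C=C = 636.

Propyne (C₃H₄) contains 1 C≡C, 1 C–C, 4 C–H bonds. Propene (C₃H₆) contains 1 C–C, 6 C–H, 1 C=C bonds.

D(H–H) ≈ 443 kJ/mol

Let D be the H–H bond energy.
Σ(broken) = 1×868 + 1×341 + 4×400 + 1×D = 2809 + D
Σ(formed) = 1×341 + 6×400 + 1×636 = 3377
ΔH = Σ(broken) − Σ(formed) = (2809 + D) − (3377) = −568 + D
Setting this equal to −125 kJ gives D = 443 kJ/mol.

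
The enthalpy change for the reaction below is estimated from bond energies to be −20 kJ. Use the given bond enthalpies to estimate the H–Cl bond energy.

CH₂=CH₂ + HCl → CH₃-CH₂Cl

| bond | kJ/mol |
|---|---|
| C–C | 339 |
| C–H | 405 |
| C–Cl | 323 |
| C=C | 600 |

D(H–Cl) ≈ 447 kJ/mol

Let D be the H–Cl bond energy.
Σ(broken) = 4×405 + 1×600 + 1×D = 2220 + D
Σ(formed) = 1×339 + 1×323 + 5×405 = 2687
ΔH = Σ(broken) − Σ(formed) = (2220 + D) − (2687) = −467 + D
Setting this equal to −20 kJ gives D = 447 kJ/mol.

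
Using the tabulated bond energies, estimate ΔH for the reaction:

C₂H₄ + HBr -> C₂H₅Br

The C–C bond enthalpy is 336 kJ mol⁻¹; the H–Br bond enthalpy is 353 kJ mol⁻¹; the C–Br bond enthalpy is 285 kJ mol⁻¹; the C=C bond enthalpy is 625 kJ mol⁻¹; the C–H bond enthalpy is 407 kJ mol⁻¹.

Bonds broken (reactants):
  C–H: 4 × 407 = 1628
  C=C: 1 × 625 = 625
  H–Br: 1 × 353 = 353
  Σ(broken) = 2606 kJ
Bonds formed (products):
  C–Br: 1 × 285 = 285
  C–C: 1 × 336 = 336
  C–H: 5 × 407 = 2035
  Σ(formed) = 2656 kJ
ΔH = Σ(broken) − Σ(formed) = 2606 − 2656 = −50 kJ

ΔH ≈ −50 kJ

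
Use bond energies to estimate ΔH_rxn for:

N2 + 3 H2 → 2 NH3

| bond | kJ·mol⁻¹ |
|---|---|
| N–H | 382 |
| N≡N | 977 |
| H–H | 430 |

Bonds broken (reactants):
  H–H: 3 × 430 = 1290
  N≡N: 1 × 977 = 977
  Σ(broken) = 2267 kJ
Bonds formed (products):
  N–H: 6 × 382 = 2292
  Σ(formed) = 2292 kJ
ΔH = Σ(broken) − Σ(formed) = 2267 − 2292 = −25 kJ

ΔH ≈ −25 kJ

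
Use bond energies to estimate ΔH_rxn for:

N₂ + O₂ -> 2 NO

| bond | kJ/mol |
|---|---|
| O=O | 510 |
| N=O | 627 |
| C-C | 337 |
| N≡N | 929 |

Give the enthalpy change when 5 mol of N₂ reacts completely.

ΔH = +925 kJ

Bonds broken (reactants):
  N≡N: 1 × 929 = 929
  O=O: 1 × 510 = 510
  Σ(broken) = 1439 kJ
Bonds formed (products):
  N=O: 2 × 627 = 1254
  Σ(formed) = 1254 kJ
ΔH = Σ(broken) − Σ(formed) = 1439 − 1254 = +185 kJ
For 5× the reaction as written: 5 × (+185) = +925 kJ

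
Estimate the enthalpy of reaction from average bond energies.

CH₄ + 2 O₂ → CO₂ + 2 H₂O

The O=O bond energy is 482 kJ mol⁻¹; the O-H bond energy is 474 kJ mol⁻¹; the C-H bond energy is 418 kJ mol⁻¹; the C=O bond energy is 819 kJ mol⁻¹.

Bonds broken (reactants):
  C-H: 4 × 418 = 1672
  O=O: 2 × 482 = 964
  Σ(broken) = 2636 kJ
Bonds formed (products):
  C=O: 2 × 819 = 1638
  O-H: 4 × 474 = 1896
  Σ(formed) = 3534 kJ
ΔH = Σ(broken) − Σ(formed) = 2636 − 3534 = −898 kJ

ΔH ≈ −898 kJ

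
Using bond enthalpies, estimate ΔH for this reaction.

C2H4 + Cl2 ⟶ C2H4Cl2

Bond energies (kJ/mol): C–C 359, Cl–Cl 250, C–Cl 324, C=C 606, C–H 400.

Bonds broken (reactants):
  C–H: 4 × 400 = 1600
  C=C: 1 × 606 = 606
  Cl–Cl: 1 × 250 = 250
  Σ(broken) = 2456 kJ
Bonds formed (products):
  C–C: 1 × 359 = 359
  C–Cl: 2 × 324 = 648
  C–H: 4 × 400 = 1600
  Σ(formed) = 2607 kJ
ΔH = Σ(broken) − Σ(formed) = 2456 − 2607 = −151 kJ

ΔH ≈ −151 kJ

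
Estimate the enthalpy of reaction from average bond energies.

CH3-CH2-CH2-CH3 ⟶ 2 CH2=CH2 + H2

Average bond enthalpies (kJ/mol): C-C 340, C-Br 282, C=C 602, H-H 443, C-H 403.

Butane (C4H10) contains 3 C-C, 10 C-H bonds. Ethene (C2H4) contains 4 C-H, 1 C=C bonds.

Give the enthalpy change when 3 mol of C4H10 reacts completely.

Bonds broken (reactants):
  C-C: 3 × 340 = 1020
  C-H: 10 × 403 = 4030
  Σ(broken) = 5050 kJ
Bonds formed (products):
  C-H: 8 × 403 = 3224
  C=C: 2 × 602 = 1204
  H-H: 1 × 443 = 443
  Σ(formed) = 4871 kJ
ΔH = Σ(broken) − Σ(formed) = 5050 − 4871 = +179 kJ
For 3× the reaction as written: 3 × (+179) = +537 kJ

ΔH = +537 kJ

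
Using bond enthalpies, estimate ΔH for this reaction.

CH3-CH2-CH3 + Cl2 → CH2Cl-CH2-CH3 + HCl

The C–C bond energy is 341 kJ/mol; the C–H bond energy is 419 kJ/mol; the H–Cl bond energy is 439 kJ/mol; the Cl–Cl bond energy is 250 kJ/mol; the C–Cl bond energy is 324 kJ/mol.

Bonds broken (reactants):
  C–C: 2 × 341 = 682
  C–H: 8 × 419 = 3352
  Cl–Cl: 1 × 250 = 250
  Σ(broken) = 4284 kJ
Bonds formed (products):
  C–C: 2 × 341 = 682
  C–Cl: 1 × 324 = 324
  C–H: 7 × 419 = 2933
  H–Cl: 1 × 439 = 439
  Σ(formed) = 4378 kJ
ΔH = Σ(broken) − Σ(formed) = 4284 − 4378 = −94 kJ

ΔH ≈ −94 kJ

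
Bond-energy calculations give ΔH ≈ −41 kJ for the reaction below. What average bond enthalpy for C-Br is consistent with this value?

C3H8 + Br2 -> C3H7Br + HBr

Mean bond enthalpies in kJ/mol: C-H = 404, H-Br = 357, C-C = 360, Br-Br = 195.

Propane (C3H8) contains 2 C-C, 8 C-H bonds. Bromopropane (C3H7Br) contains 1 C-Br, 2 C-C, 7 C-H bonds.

D(C-Br) ≈ 283 kJ/mol

Let D be the C-Br bond energy.
Σ(broken) = 1×195 + 2×360 + 8×404 = 4147
Σ(formed) = 1×D + 2×360 + 7×404 + 1×357 = 3905 + D
ΔH = Σ(broken) − Σ(formed) = (4147) − (3905 + D) = +242 − D
Setting this equal to −41 kJ gives D = 283 kJ/mol.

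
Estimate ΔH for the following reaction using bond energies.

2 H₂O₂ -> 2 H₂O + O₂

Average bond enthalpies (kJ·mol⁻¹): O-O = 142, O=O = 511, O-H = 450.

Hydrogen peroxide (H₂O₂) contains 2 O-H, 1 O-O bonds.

Bonds broken (reactants):
  O-H: 4 × 450 = 1800
  O-O: 2 × 142 = 284
  Σ(broken) = 2084 kJ
Bonds formed (products):
  O-H: 4 × 450 = 1800
  O=O: 1 × 511 = 511
  Σ(formed) = 2311 kJ
ΔH = Σ(broken) − Σ(formed) = 2084 − 2311 = −227 kJ

ΔH ≈ −227 kJ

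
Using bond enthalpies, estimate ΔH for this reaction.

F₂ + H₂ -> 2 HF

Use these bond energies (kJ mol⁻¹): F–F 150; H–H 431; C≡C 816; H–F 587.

ΔH ≈ −593 kJ

Bonds broken (reactants):
  F–F: 1 × 150 = 150
  H–H: 1 × 431 = 431
  Σ(broken) = 581 kJ
Bonds formed (products):
  H–F: 2 × 587 = 1174
  Σ(formed) = 1174 kJ
ΔH = Σ(broken) − Σ(formed) = 581 − 1174 = −593 kJ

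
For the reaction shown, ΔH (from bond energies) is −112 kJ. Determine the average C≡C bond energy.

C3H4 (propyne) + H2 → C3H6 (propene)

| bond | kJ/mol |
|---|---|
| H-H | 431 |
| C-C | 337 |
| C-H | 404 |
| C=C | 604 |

D(C≡C) ≈ 869 kJ/mol

Let D be the C≡C bond energy.
Σ(broken) = 1×D + 1×337 + 4×404 + 1×431 = 2384 + D
Σ(formed) = 1×337 + 6×404 + 1×604 = 3365
ΔH = Σ(broken) − Σ(formed) = (2384 + D) − (3365) = −981 + D
Setting this equal to −112 kJ gives D = 869 kJ/mol.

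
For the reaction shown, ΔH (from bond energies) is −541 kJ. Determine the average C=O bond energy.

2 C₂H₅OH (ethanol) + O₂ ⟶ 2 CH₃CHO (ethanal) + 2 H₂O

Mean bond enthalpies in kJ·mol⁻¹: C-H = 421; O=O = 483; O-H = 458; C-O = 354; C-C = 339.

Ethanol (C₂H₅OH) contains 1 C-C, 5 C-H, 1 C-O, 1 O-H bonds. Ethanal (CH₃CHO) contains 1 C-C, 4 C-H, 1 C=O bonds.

D(C=O) ≈ 829 kJ/mol

Let D be the C=O bond energy.
Σ(broken) = 2×339 + 10×421 + 2×354 + 2×458 + 1×483 = 6995
Σ(formed) = 2×339 + 8×421 + 2×D + 4×458 = 5878 + 2D
ΔH = Σ(broken) − Σ(formed) = (6995) − (5878 + 2D) = +1117 − 2D
Setting this equal to −541 kJ gives 2D = 1658, so D = 829 kJ/mol.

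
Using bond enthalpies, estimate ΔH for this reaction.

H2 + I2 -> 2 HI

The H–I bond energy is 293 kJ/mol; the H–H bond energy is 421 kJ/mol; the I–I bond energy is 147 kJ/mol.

ΔH ≈ −18 kJ

Bonds broken (reactants):
  H–H: 1 × 421 = 421
  I–I: 1 × 147 = 147
  Σ(broken) = 568 kJ
Bonds formed (products):
  H–I: 2 × 293 = 586
  Σ(formed) = 586 kJ
ΔH = Σ(broken) − Σ(formed) = 568 − 586 = −18 kJ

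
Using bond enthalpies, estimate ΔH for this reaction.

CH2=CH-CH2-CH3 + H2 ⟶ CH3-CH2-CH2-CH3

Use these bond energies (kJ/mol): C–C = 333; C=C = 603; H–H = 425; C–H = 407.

Bonds broken (reactants):
  C–C: 2 × 333 = 666
  C–H: 8 × 407 = 3256
  C=C: 1 × 603 = 603
  H–H: 1 × 425 = 425
  Σ(broken) = 4950 kJ
Bonds formed (products):
  C–C: 3 × 333 = 999
  C–H: 10 × 407 = 4070
  Σ(formed) = 5069 kJ
ΔH = Σ(broken) − Σ(formed) = 4950 − 5069 = −119 kJ

ΔH ≈ −119 kJ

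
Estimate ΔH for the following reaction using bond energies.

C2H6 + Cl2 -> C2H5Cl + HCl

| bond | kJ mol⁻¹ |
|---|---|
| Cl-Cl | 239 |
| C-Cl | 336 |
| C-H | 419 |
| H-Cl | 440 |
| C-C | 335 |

ΔH ≈ −118 kJ

Bonds broken (reactants):
  C-C: 1 × 335 = 335
  C-H: 6 × 419 = 2514
  Cl-Cl: 1 × 239 = 239
  Σ(broken) = 3088 kJ
Bonds formed (products):
  C-C: 1 × 335 = 335
  C-Cl: 1 × 336 = 336
  C-H: 5 × 419 = 2095
  H-Cl: 1 × 440 = 440
  Σ(formed) = 3206 kJ
ΔH = Σ(broken) − Σ(formed) = 3088 − 3206 = −118 kJ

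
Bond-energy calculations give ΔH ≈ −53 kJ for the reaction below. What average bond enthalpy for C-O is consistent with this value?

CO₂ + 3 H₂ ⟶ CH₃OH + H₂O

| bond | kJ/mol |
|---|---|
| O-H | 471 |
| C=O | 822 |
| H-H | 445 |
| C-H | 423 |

Let D be the C-O bond energy.
Σ(broken) = 2×822 + 3×445 = 2979
Σ(formed) = 3×423 + 1×D + 3×471 = 2682 + D
ΔH = Σ(broken) − Σ(formed) = (2979) − (2682 + D) = +297 − D
Setting this equal to −53 kJ gives D = 350 kJ/mol.

D(C-O) ≈ 350 kJ/mol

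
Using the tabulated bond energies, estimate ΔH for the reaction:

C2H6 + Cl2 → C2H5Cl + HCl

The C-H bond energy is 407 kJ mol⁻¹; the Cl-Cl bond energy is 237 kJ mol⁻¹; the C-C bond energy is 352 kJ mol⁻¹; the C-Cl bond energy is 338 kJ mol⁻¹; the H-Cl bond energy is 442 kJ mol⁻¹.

ΔH ≈ −136 kJ

Bonds broken (reactants):
  C-C: 1 × 352 = 352
  C-H: 6 × 407 = 2442
  Cl-Cl: 1 × 237 = 237
  Σ(broken) = 3031 kJ
Bonds formed (products):
  C-C: 1 × 352 = 352
  C-Cl: 1 × 338 = 338
  C-H: 5 × 407 = 2035
  H-Cl: 1 × 442 = 442
  Σ(formed) = 3167 kJ
ΔH = Σ(broken) − Σ(formed) = 3031 − 3167 = −136 kJ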